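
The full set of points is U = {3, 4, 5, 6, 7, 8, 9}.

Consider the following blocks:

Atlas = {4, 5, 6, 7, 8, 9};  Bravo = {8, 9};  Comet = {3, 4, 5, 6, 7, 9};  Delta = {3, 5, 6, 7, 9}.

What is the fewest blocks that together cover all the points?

2

Atlas and Delta together: Atlas ∪ Delta = {3, 4, 5, 6, 7, 8, 9} — every point is covered.
No single block has all 7 points (the largest, Atlas, has 6), so 2 is optimal.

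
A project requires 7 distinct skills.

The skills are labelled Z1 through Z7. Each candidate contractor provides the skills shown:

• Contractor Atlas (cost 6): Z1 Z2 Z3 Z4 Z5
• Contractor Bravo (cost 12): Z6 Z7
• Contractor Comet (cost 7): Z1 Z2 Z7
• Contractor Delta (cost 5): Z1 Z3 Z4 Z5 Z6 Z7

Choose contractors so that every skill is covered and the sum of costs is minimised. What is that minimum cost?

Atlas, Delta together cover every skill (Atlas ∪ Delta = {Z1, Z2, Z3, Z4, Z5, Z6, Z7}); total cost 6 + 5 = 11.
No covering selection has total cost below 11.

11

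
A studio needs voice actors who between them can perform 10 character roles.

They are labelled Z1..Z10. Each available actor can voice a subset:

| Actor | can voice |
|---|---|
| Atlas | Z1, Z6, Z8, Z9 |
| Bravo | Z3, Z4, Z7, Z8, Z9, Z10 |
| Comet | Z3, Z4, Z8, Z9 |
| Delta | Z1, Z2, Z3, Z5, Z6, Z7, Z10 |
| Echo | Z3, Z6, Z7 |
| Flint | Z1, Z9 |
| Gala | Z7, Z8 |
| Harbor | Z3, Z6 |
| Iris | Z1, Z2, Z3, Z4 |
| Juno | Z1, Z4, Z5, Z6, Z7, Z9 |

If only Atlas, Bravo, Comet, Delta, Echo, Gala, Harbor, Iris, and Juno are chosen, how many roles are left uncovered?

Union of Atlas, Bravo, Comet, Delta, Echo, Gala, Harbor, Iris, Juno = {Z1, Z2, Z3, Z4, Z5, Z6, Z7, Z8, Z9, Z10} — that's every role, so 0 are uncovered.

0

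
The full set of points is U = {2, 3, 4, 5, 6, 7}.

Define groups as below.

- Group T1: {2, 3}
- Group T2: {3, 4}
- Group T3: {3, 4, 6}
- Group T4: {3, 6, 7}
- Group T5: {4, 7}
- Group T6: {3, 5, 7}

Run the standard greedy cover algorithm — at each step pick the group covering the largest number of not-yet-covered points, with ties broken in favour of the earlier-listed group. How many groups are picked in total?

3

Greedy: pick T3 (covers 3 new) → pick T6 (covers 2 new) → pick T1 (covers 1 new). Total picks: 3.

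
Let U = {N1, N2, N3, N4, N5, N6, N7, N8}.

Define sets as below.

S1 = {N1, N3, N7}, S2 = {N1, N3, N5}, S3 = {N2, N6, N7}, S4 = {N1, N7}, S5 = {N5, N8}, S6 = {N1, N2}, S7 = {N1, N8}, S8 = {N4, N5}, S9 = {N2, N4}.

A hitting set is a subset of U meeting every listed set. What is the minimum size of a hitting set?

The 3 elements {N1, N2, N5} hit every set.
The sets S4, S5, S9 are pairwise disjoint, so any hitting set needs a separate element for each — at least 3. Hence 3 is optimal.

3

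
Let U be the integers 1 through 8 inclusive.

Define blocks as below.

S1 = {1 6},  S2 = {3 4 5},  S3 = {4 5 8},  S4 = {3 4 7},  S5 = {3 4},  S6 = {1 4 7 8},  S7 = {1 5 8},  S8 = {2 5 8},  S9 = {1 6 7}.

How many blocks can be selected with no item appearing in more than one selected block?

3

S1, S5, S8 are pairwise disjoint (S1={1,6}; S5={3,4}; S8={2,5,8}).
Every remaining block overlaps one of these, and no 4 of the listed blocks are pairwise disjoint, so 3 is the maximum.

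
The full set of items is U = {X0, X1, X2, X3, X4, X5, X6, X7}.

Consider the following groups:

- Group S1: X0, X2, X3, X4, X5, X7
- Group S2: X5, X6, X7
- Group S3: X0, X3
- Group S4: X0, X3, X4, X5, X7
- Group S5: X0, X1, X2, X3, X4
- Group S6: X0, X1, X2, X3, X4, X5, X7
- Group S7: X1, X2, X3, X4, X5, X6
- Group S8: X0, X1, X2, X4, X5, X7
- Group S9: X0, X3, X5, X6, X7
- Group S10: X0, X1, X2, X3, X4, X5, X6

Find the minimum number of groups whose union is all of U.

S2 and S10 together: S2 ∪ S10 = {X0, X1, X2, X3, X4, X5, X6, X7} — every item is covered.
No single group has all 8 items (the largest, S6, has 7), so 2 is optimal.

2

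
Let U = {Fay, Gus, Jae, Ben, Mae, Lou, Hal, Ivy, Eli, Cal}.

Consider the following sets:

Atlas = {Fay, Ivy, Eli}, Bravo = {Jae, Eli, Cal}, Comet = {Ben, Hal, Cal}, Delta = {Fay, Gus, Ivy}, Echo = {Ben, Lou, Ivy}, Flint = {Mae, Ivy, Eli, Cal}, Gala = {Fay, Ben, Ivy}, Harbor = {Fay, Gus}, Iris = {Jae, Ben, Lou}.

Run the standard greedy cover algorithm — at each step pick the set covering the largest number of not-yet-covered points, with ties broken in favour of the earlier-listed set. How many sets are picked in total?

Greedy: pick Flint (covers 4 new) → pick Iris (covers 3 new) → pick Delta (covers 2 new) → pick Comet (covers 1 new). Total picks: 4.

4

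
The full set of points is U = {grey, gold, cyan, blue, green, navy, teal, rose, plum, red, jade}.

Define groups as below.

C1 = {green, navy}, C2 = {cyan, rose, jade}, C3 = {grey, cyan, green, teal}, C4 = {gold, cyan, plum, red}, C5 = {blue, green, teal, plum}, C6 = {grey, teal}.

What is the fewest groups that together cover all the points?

Take {C1, C2, C4, C5, C6}. Their union is {grey, gold, cyan, blue, green, navy, teal, rose, plum, red, jade}, which is all 11 points.
No 4 of the 6 groups cover everything (all 15 combinations miss at least one point), so 5 is optimal.

5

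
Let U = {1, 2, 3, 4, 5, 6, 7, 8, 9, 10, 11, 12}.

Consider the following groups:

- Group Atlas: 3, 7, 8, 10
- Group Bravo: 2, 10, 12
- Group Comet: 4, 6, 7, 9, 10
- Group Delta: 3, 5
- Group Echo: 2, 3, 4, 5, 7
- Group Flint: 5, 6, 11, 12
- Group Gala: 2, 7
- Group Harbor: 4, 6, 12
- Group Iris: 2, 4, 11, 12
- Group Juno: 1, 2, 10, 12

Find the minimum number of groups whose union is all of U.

Take {Atlas, Comet, Flint, Juno}. Their union is {1, 2, 3, 4, 5, 6, 7, 8, 9, 10, 11, 12}, which is all 12 elements.
Only Comet contains 9, so Comet is forced; the remaining 7 elements need at least 3 more groups (each remaining group adds at most 3) — so at least 4 groups are needed, and 4 is optimal.

4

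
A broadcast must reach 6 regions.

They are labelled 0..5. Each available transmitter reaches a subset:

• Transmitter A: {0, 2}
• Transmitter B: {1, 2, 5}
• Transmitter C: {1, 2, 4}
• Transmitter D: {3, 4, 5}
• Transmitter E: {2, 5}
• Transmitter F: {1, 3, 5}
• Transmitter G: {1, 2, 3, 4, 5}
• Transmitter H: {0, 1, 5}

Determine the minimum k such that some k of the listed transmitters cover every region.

A and G together: A ∪ G = {0, 1, 2, 3, 4, 5} — every region is covered.
No single transmitter has all 6 regions (the largest, G, has 5), so 2 is optimal.

2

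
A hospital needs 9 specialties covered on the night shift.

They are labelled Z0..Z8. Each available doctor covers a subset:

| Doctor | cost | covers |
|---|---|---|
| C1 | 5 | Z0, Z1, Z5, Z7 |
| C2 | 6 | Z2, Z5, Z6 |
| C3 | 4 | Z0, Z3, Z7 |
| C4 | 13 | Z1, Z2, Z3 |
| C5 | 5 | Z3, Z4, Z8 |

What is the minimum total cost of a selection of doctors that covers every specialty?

16

C1, C2, C5 together cover every specialty (C1 ∪ C2 ∪ C5 = {Z0, Z1, Z2, Z3, Z4, Z5, Z6, Z7, Z8}); total cost 5 + 6 + 5 = 16.
No covering selection has total cost below 16.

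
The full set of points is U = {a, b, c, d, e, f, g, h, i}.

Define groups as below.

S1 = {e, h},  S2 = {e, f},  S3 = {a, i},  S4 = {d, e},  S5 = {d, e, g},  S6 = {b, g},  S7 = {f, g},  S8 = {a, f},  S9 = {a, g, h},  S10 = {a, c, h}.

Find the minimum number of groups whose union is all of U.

S3 and S5 and S6 and S7 and S10 together: S3 ∪ S5 ∪ S6 ∪ S7 ∪ S10 = {a, b, c, d, e, f, g, h, i} — every point is covered.
No 4 of the 10 groups cover everything (all 210 combinations miss at least one point), so 5 is optimal.

5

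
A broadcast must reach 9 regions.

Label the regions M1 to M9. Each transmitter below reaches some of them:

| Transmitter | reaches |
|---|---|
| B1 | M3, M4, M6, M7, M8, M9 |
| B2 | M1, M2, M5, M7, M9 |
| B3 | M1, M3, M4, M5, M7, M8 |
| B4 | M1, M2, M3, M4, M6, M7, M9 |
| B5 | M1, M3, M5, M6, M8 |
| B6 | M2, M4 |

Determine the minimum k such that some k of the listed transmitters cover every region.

2

Take {B1, B2}. Their union is {M1, M2, M3, M4, M5, M6, M7, M8, M9}, which is all 9 regions.
No single transmitter has all 9 regions (the largest, B4, has 7), so 2 is optimal.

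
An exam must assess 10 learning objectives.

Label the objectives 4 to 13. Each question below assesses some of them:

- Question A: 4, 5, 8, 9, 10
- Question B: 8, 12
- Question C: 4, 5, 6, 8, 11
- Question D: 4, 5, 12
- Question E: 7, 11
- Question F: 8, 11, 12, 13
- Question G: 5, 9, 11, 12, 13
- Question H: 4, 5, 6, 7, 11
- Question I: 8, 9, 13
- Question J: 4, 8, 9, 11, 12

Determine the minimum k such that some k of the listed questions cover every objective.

Take {A, G, H}. Their union is {4, 5, 6, 7, 8, 9, 10, 11, 12, 13}, which is all 10 objectives.
Only A contains 10, so A is forced; the remaining 5 objectives need at least 2 more questions (each remaining question adds at most 3) — so at least 3 questions are needed, and 3 is optimal.

3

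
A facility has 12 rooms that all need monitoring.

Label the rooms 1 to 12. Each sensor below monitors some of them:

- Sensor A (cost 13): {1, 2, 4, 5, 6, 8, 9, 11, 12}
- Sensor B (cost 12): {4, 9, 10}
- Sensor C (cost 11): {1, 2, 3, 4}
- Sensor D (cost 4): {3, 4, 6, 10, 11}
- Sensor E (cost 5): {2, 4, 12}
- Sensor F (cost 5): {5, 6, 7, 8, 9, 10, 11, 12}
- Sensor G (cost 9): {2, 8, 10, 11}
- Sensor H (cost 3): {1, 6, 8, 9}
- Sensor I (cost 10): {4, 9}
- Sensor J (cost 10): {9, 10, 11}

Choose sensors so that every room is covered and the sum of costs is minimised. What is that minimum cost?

C, F together cover every room (C ∪ F = {1, 2, 3, 4, 5, 6, 7, 8, 9, 10, 11, 12}); total cost 11 + 5 = 16.
The greedy pick F, D, H, E costs 17; no covering selection beats 16.

16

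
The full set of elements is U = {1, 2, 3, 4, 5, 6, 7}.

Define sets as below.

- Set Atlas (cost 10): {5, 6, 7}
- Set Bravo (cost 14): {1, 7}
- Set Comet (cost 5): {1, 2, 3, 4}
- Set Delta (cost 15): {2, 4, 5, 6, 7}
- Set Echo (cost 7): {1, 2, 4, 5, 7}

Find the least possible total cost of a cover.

15

Atlas, Comet together cover every element (Atlas ∪ Comet = {1, 2, 3, 4, 5, 6, 7}); total cost 10 + 5 = 15.
No covering selection has total cost below 15.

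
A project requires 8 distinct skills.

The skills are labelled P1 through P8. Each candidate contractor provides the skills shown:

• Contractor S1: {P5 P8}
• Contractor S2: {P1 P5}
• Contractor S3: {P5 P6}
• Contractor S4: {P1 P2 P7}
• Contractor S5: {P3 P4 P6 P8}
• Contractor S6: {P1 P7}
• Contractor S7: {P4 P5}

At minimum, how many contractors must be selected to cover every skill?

3

Take {S4, S5, S7}. Their union is {P1, P2, P3, P4, P5, P6, P7, P8}, which is all 8 skills.
Only S4 contains P2, so S4 is forced; the remaining 5 skills need at least 2 more contractors (each remaining contractor adds at most 4) — so at least 3 contractors are needed, and 3 is optimal.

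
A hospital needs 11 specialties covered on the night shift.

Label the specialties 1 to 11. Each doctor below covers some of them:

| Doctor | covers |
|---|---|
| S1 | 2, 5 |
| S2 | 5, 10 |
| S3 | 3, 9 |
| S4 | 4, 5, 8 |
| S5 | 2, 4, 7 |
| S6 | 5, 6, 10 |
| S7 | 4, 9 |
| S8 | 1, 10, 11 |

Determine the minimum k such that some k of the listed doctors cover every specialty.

5

Take {S3, S4, S5, S6, S8}. Their union is {1, 2, 3, 4, 5, 6, 7, 8, 9, 10, 11}, which is all 11 specialties.
No 4 of the 8 doctors cover everything (all 70 combinations miss at least one specialty), so 5 is optimal.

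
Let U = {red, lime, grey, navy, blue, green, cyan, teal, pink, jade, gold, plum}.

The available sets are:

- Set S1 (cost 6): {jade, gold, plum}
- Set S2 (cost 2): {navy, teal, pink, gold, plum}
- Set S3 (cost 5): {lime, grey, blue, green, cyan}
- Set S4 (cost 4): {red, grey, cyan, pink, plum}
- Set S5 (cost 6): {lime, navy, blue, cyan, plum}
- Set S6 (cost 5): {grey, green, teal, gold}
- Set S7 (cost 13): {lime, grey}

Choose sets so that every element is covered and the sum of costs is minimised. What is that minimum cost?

17

S1, S2, S3, S4 together cover every element (S1 ∪ S2 ∪ S3 ∪ S4 = {red, lime, grey, navy, blue, green, cyan, teal, pink, jade, gold, plum}); total cost 6 + 2 + 5 + 4 = 17.
No covering selection has total cost below 17.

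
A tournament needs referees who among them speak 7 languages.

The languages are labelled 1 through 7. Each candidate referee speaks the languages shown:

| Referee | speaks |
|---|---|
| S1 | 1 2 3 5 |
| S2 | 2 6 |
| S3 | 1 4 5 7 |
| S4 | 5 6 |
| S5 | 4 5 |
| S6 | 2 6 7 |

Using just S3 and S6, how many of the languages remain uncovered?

1

Union of S3, S6 = {1, 2, 4, 5, 6, 7}.
Not covered: 3 — 1 language.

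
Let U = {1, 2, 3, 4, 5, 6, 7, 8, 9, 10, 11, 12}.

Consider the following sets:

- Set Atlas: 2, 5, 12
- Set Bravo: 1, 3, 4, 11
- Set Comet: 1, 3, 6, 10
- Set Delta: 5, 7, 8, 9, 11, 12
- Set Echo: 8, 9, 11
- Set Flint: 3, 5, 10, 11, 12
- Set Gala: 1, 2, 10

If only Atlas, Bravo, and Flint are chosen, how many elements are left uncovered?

4

Union of Atlas, Bravo, Flint = {1, 2, 3, 4, 5, 10, 11, 12}.
Not covered: 6, 7, 8, 9 — 4 elements.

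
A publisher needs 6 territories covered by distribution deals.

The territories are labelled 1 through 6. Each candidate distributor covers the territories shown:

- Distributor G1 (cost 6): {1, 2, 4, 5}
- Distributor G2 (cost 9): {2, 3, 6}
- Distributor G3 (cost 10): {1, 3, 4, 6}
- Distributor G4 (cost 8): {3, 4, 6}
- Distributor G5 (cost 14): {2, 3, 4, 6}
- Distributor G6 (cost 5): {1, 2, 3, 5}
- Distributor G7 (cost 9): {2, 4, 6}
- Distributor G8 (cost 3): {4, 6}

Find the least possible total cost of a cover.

G6, G8 together cover every territory (G6 ∪ G8 = {1, 2, 3, 4, 5, 6}); total cost 5 + 3 = 8.
No covering selection has total cost below 8.

8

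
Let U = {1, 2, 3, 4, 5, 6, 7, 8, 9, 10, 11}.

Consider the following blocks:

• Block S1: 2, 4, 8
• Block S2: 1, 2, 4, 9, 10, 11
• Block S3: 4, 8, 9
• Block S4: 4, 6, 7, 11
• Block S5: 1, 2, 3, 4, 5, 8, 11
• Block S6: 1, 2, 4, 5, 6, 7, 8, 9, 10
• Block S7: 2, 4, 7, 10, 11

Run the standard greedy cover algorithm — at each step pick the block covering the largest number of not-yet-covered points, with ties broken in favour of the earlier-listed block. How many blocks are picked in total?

2

Greedy: pick S6 (covers 9 new) → pick S5 (covers 2 new). Total picks: 2.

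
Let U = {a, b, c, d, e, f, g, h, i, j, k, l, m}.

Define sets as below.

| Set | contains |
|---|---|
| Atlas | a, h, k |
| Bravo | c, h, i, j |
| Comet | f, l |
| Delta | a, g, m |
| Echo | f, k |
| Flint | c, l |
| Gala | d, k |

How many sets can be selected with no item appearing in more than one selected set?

Bravo, Comet, Delta, Gala are pairwise disjoint (Bravo={c,h,i,j}; Comet={f,l}; Delta={a,g,m}; Gala={d,k}).
Every remaining set overlaps one of these, and no 5 of the listed sets are pairwise disjoint, so 4 is the maximum.

4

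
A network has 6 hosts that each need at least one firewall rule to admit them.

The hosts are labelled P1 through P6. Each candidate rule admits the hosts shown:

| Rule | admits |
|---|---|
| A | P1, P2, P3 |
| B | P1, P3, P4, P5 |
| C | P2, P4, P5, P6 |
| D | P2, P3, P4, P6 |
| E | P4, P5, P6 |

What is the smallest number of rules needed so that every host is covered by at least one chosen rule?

2

Take {B, D}. Their union is {P1, P2, P3, P4, P5, P6}, which is all 6 hosts.
No single rule has all 6 hosts (the largest, B, has 4), so 2 is optimal.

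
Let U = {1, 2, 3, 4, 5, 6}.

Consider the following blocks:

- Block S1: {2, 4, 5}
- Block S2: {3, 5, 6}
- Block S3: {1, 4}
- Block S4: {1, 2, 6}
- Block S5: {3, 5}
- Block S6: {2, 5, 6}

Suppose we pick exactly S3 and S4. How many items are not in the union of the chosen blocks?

2

Union of S3, S4 = {1, 2, 4, 6}.
Not covered: 3, 5 — 2 items.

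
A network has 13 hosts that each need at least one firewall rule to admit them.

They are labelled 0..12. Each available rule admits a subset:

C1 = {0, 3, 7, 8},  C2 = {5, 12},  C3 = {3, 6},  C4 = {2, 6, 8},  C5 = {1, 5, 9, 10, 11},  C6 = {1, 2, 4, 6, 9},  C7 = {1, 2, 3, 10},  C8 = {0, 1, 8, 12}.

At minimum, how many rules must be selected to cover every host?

4

Take {C1, C5, C6, C8}. Their union is {0, 1, 2, 3, 4, 5, 6, 7, 8, 9, 10, 11, 12}, which is all 13 hosts.
No 3 of the 8 rules cover everything (all 56 combinations miss at least one host), so 4 is optimal.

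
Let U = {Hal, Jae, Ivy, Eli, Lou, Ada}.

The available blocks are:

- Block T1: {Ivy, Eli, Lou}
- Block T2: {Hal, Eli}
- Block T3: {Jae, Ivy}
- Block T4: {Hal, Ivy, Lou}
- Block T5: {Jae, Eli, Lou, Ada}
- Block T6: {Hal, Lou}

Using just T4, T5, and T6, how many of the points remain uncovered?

0

Union of T4, T5, T6 = {Hal, Jae, Ivy, Eli, Lou, Ada} — that's every point, so 0 are uncovered.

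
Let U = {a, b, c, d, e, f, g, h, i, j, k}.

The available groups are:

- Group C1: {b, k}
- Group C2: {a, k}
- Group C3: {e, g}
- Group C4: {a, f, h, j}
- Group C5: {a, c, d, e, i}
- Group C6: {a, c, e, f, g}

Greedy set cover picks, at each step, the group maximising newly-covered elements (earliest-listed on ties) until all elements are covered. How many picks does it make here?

4

Greedy: pick C5 (covers 5 new) → pick C4 (covers 3 new) → pick C1 (covers 2 new) → pick C3 (covers 1 new). Total picks: 4.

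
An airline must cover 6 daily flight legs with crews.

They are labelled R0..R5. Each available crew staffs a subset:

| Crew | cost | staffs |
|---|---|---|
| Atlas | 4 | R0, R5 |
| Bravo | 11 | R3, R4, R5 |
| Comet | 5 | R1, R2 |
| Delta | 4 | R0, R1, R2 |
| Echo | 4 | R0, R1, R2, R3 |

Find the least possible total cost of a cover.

15

Bravo, Delta together cover every leg (Bravo ∪ Delta = {R0, R1, R2, R3, R4, R5}); total cost 11 + 4 = 15.
The greedy pick Echo, Atlas, Bravo costs 19; no covering selection beats 15.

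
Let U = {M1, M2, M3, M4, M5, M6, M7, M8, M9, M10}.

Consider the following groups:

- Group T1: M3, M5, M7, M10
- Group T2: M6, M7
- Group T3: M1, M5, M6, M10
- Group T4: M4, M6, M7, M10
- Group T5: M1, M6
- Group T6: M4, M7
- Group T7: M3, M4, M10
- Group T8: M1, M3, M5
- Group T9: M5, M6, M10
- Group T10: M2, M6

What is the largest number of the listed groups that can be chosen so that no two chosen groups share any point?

T6, T8, T10 are pairwise disjoint (T6={M4,M7}; T8={M1,M3,M5}; T10={M2,M6}).
Every remaining group overlaps one of these, and no 4 of the listed groups are pairwise disjoint, so 3 is the maximum.

3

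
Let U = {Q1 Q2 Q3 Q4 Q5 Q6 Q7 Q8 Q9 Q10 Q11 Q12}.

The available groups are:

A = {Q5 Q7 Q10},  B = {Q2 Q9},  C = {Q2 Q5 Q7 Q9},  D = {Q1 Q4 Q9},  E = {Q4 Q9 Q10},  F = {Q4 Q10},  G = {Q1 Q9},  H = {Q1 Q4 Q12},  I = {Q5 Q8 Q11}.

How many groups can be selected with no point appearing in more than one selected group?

B, F, I are pairwise disjoint (B={Q2,Q9}; F={Q4,Q10}; I={Q5,Q8,Q11}).
Every remaining group overlaps one of these, and no 4 of the listed groups are pairwise disjoint, so 3 is the maximum.

3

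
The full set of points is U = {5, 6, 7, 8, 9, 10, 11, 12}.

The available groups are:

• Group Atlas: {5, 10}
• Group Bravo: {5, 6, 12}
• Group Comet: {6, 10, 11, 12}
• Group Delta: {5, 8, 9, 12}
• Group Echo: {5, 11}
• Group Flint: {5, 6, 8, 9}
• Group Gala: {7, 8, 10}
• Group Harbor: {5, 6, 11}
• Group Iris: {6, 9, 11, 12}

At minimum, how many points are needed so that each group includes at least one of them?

3

The 3 points {5, 9, 10} hit every group.
No choice of 2 points meets every group, so 3 is the minimum.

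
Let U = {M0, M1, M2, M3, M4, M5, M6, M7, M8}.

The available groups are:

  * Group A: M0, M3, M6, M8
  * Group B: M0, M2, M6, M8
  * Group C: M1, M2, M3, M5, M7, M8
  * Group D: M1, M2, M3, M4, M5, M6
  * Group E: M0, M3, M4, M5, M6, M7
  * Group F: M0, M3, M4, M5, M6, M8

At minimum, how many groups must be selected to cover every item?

2

C and E together: C ∪ E = {M0, M1, M2, M3, M4, M5, M6, M7, M8} — every item is covered.
No single group has all 9 items (the largest, C, has 6), so 2 is optimal.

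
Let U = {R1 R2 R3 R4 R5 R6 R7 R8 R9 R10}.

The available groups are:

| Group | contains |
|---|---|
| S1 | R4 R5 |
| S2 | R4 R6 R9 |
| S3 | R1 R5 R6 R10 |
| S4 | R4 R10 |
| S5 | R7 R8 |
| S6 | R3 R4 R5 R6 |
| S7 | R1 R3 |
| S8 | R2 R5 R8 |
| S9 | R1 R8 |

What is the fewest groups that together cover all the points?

S2, S4, S5, S7, and S8 cover everything between them: the union {R1, R2, R3, R4, R5, R6, R7, R8, R9, R10} is all of U.
No 4 of the 9 groups cover everything (all 126 combinations miss at least one point), so 5 is optimal.

5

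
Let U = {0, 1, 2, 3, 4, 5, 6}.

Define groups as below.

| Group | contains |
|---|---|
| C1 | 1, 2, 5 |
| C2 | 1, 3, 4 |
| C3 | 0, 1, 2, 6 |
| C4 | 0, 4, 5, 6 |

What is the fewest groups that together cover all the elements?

C1, C2, and C3 cover everything between them: the union {0, 1, 2, 3, 4, 5, 6} is all of U.
Only C2 contains 3, so C2 is forced; the remaining 4 elements need at least 2 more groups (each remaining group adds at most 3) — so at least 3 groups are needed, and 3 is optimal.

3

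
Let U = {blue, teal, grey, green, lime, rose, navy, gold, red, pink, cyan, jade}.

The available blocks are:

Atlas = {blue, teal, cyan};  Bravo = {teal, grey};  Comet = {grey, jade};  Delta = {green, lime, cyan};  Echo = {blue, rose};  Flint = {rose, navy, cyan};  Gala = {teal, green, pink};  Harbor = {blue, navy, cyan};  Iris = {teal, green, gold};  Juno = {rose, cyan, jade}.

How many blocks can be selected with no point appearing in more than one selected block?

Bravo, Delta, Echo are pairwise disjoint (Bravo={teal,grey}; Delta={green,lime,cyan}; Echo={blue,rose}).
Every remaining block overlaps one of these, and no 4 of the listed blocks are pairwise disjoint, so 3 is the maximum.

3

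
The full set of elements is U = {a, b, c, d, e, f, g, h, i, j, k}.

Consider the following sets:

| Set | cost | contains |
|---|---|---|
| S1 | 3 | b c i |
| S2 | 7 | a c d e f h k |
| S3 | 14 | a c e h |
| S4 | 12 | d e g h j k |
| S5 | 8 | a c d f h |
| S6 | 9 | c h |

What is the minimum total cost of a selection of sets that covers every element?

22

S1, S2, S4 together cover every element (S1 ∪ S2 ∪ S4 = {a, b, c, d, e, f, g, h, i, j, k}); total cost 3 + 7 + 12 = 22.
No covering selection has total cost below 22.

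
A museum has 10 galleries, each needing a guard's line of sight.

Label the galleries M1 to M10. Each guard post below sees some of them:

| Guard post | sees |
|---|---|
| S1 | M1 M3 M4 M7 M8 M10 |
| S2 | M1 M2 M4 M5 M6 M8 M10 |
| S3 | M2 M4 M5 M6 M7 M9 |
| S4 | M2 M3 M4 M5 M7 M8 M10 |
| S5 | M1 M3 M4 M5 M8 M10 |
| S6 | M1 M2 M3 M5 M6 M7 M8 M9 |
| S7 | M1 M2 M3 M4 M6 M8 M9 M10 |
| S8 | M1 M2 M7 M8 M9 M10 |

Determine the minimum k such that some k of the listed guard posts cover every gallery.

2

S3 and S5 together: S3 ∪ S5 = {M1, M2, M3, M4, M5, M6, M7, M8, M9, M10} — every gallery is covered.
No single guard post has all 10 galleries (the largest, S6, has 8), so 2 is optimal.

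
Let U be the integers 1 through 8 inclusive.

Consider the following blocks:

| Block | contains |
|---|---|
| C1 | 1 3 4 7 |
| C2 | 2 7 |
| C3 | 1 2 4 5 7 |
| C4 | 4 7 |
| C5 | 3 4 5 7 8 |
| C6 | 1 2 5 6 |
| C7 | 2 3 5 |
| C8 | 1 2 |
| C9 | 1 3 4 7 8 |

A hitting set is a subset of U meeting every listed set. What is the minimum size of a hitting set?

2

Take H = {2, 7}. Each listed block contains at least one of these, so H is a hitting set of size 2.
The blocks C4, C7 are pairwise disjoint, so any hitting set needs a separate point for each — at least 2. Hence 2 is optimal.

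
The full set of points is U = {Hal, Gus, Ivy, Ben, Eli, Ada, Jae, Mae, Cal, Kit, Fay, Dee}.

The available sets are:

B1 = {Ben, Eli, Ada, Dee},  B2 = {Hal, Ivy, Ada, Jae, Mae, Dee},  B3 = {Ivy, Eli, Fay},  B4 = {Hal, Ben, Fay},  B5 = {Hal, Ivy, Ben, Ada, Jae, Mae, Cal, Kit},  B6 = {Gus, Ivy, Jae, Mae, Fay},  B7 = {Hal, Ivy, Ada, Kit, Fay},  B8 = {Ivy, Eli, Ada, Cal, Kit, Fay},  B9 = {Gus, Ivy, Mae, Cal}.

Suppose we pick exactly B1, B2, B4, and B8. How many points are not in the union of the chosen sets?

1

Union of B1, B2, B4, B8 = {Hal, Ivy, Ben, Eli, Ada, Jae, Mae, Cal, Kit, Fay, Dee}.
Not covered: Gus — 1 point.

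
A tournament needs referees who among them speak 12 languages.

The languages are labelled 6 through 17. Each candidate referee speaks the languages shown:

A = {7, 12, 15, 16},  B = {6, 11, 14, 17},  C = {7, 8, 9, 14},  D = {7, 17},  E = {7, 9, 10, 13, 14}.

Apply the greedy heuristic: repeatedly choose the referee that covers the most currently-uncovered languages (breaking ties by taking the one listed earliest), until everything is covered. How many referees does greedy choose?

Greedy: pick E (covers 5 new) → pick A (covers 3 new) → pick B (covers 3 new) → pick C (covers 1 new). Total picks: 4.

4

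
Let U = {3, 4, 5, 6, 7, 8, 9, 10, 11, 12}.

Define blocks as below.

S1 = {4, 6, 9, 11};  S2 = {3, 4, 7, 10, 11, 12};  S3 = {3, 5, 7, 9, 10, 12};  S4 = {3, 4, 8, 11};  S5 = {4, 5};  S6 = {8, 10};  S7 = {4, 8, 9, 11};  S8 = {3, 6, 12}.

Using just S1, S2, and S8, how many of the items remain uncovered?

2

Union of S1, S2, S8 = {3, 4, 6, 7, 9, 10, 11, 12}.
Not covered: 5, 8 — 2 items.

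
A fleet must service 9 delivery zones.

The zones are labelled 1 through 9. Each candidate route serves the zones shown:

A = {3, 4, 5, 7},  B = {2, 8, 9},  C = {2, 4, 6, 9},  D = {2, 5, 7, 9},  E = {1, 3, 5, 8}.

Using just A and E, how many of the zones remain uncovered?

Union of A, E = {1, 3, 4, 5, 7, 8}.
Not covered: 2, 6, 9 — 3 zones.

3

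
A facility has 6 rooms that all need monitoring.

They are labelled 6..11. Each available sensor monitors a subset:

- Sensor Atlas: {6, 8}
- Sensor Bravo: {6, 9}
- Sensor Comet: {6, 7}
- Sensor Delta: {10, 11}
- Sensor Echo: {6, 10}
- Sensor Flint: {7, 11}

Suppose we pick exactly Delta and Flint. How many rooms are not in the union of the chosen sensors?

3

Union of Delta, Flint = {7, 10, 11}.
Not covered: 6, 8, 9 — 3 rooms.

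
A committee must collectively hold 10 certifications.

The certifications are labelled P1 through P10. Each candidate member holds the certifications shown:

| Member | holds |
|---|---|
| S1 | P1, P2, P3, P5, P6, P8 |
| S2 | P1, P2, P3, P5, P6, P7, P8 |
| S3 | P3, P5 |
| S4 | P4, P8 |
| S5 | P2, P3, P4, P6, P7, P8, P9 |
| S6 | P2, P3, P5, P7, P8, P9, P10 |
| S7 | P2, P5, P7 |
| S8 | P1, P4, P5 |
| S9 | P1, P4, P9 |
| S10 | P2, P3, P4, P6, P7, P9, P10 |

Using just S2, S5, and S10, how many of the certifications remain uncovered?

Union of S2, S5, S10 = {P1, P2, P3, P4, P5, P6, P7, P8, P9, P10} — that's every certification, so 0 are uncovered.

0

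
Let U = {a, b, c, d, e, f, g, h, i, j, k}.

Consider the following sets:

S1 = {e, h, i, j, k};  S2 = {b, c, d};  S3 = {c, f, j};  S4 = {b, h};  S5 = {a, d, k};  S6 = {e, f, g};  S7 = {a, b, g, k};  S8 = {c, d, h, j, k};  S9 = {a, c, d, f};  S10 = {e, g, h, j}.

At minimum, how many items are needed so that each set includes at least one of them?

4

The 4 items {a, c, f, h} hit every set.
No choice of 3 items meets every set, so 4 is the minimum.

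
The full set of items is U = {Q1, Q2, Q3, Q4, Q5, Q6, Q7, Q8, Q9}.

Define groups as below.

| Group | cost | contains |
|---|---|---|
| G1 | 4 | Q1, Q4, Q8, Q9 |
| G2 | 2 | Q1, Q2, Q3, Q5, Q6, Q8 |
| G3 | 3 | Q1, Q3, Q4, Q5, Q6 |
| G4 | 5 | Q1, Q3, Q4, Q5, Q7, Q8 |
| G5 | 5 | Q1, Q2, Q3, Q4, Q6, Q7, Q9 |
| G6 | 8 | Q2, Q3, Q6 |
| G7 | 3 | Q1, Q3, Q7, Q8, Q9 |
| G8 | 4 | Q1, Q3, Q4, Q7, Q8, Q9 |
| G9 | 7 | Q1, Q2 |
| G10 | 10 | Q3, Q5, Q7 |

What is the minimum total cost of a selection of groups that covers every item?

G2, G8 together cover every item (G2 ∪ G8 = {Q1, Q2, Q3, Q4, Q5, Q6, Q7, Q8, Q9}); total cost 2 + 4 = 6.
No covering selection has total cost below 6.

6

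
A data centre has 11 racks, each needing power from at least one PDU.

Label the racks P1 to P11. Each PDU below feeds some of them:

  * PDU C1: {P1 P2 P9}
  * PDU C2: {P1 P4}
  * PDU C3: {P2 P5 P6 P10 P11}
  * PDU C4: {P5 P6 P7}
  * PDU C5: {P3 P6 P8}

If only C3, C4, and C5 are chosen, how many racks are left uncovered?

Union of C3, C4, C5 = {P2, P3, P5, P6, P7, P8, P10, P11}.
Not covered: P1, P4, P9 — 3 racks.

3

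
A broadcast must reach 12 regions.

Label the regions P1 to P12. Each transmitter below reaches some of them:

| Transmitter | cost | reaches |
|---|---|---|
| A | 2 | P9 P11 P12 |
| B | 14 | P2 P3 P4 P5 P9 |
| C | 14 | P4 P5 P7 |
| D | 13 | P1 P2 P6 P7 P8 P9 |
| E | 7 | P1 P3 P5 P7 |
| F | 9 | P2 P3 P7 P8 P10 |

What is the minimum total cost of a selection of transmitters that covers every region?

38

A, C, D, F together cover every region (A ∪ C ∪ D ∪ F = {P1, P2, P3, P4, P5, P6, P7, P8, P9, P10, P11, P12}); total cost 2 + 14 + 13 + 9 = 38.
The greedy pick A, E, F, D, B costs 45; no covering selection beats 38.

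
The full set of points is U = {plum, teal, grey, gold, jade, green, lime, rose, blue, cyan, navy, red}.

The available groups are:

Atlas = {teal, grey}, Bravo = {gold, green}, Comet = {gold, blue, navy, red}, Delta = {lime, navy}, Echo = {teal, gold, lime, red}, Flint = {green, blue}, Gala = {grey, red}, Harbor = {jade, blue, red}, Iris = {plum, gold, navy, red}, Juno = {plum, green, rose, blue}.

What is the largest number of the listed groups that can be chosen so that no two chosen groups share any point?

4

Atlas, Bravo, Delta, Harbor are pairwise disjoint (Atlas={teal,grey}; Bravo={gold,green}; Delta={lime,navy}; Harbor={jade,blue,red}).
Every remaining group overlaps one of these, and no 5 of the listed groups are pairwise disjoint, so 4 is the maximum.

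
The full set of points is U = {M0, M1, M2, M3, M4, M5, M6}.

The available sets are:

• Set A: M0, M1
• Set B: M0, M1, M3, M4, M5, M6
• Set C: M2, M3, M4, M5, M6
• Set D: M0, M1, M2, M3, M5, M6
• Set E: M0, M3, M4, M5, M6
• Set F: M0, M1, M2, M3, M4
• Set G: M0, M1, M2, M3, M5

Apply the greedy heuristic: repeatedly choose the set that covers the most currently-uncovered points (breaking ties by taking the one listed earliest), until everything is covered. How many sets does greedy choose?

Greedy: pick B (covers 6 new) → pick C (covers 1 new). Total picks: 2.

2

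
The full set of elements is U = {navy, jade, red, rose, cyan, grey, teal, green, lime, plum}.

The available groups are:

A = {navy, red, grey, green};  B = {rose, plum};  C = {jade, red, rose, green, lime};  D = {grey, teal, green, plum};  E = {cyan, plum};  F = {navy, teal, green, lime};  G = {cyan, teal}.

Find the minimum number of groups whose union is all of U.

4

C, D, F, and G cover everything between them: the union {navy, jade, red, rose, cyan, grey, teal, green, lime, plum} is all of U.
No 3 of the 7 groups cover everything (all 35 combinations miss at least one element), so 4 is optimal.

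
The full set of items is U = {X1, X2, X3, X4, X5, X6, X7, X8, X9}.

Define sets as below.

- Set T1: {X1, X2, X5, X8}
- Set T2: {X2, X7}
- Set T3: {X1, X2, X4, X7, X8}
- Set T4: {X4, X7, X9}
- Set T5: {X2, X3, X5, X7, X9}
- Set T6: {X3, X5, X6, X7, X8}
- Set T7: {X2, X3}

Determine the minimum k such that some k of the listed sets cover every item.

3

Take {T1, T4, T6}. Their union is {X1, X2, X3, X4, X5, X6, X7, X8, X9}, which is all 9 items.
Only T6 contains X6, so T6 is forced; the remaining 4 items need at least 2 more sets (each remaining set adds at most 3) — so at least 3 sets are needed, and 3 is optimal.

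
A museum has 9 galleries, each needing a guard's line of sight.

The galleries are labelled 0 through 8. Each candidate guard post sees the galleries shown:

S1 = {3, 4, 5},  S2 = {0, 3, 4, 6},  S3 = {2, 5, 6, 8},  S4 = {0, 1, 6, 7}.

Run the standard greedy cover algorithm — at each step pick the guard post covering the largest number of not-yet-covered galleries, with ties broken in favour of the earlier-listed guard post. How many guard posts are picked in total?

3

Greedy: pick S2 (covers 4 new) → pick S3 (covers 3 new) → pick S4 (covers 2 new). Total picks: 3.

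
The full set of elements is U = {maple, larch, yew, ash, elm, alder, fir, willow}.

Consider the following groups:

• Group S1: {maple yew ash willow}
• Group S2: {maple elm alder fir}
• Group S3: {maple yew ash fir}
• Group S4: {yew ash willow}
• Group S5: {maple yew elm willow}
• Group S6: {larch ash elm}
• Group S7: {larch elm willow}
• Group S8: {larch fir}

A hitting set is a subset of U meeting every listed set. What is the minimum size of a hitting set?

3

H = {yew, elm, fir} meets every group (each contains at least one member of H), and |H| = 3.
No choice of 2 elements meets every group, so 3 is the minimum.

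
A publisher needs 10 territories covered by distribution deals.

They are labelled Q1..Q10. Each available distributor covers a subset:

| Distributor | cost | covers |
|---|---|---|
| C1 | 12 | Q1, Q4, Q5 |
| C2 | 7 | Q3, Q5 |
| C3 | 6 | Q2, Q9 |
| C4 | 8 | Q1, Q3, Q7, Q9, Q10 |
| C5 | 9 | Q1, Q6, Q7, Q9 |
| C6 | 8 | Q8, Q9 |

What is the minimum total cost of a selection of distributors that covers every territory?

C1, C3, C4, C5, C6 together cover every territory (C1 ∪ C3 ∪ C4 ∪ C5 ∪ C6 = {Q1, Q2, Q3, Q4, Q5, Q6, Q7, Q8, Q9, Q10}); total cost 12 + 6 + 8 + 9 + 8 = 43.
No covering selection has total cost below 43.

43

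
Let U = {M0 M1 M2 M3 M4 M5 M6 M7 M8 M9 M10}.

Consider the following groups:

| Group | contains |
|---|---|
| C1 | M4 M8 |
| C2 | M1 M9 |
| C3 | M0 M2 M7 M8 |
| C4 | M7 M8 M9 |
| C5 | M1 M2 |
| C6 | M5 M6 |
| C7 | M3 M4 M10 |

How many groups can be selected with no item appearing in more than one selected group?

C2, C3, C6, C7 are pairwise disjoint (C2={M1,M9}; C3={M0,M2,M7,M8}; C6={M5,M6}; C7={M3,M4,M10}).
Every remaining group overlaps one of these, and no 5 of the listed groups are pairwise disjoint, so 4 is the maximum.

4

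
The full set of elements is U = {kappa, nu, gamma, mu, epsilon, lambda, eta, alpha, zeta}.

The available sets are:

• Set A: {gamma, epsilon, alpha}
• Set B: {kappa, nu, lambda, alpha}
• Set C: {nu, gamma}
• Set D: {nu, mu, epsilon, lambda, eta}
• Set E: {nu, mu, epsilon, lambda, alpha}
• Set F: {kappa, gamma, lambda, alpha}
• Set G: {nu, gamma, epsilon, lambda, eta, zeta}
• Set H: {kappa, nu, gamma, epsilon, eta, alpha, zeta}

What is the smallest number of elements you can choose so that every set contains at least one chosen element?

2

T = {nu, alpha} meets every set (each contains at least one member of T), and |T| = 2.
No single element lies in every set, so at least 2 are needed and 2 is optimal.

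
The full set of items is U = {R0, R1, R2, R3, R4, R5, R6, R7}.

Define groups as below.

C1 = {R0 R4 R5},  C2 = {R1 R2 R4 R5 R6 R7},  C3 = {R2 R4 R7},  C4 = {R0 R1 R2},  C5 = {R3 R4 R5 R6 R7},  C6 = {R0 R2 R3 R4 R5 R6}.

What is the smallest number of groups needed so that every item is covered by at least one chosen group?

C4 and C5 together: C4 ∪ C5 = {R0, R1, R2, R3, R4, R5, R6, R7} — every item is covered.
No single group has all 8 items (the largest, C2, has 6), so 2 is optimal.

2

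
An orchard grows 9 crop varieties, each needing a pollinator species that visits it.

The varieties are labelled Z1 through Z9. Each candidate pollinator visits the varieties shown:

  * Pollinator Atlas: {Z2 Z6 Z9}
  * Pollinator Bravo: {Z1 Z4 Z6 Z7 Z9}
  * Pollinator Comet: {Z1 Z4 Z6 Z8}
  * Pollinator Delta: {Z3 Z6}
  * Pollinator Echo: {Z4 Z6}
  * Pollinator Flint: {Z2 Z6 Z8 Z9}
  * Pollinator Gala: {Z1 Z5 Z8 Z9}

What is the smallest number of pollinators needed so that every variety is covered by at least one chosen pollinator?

Bravo and Delta and Flint and Gala together: Bravo ∪ Delta ∪ Flint ∪ Gala = {Z1, Z2, Z3, Z4, Z5, Z6, Z7, Z8, Z9} — every variety is covered.
No 3 of the 7 pollinators cover everything (all 35 combinations miss at least one variety), so 4 is optimal.

4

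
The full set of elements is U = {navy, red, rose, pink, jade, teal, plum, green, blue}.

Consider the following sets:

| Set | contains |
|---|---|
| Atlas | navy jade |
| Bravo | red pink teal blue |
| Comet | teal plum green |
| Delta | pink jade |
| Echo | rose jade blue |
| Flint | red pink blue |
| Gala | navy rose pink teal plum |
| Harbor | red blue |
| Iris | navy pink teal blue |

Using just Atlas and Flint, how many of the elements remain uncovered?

Union of Atlas, Flint = {navy, red, pink, jade, blue}.
Not covered: rose, teal, plum, green — 4 elements.

4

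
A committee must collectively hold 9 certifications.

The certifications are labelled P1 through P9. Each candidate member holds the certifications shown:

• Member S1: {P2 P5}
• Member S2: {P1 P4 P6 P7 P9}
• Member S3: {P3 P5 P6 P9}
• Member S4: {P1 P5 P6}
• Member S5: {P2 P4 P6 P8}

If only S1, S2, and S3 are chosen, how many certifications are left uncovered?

Union of S1, S2, S3 = {P1, P2, P3, P4, P5, P6, P7, P9}.
Not covered: P8 — 1 certification.

1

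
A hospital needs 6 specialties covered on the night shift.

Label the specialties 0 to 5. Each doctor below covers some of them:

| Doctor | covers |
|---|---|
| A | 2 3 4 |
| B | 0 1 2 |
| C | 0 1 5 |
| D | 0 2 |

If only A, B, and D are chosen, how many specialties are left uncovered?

1

Union of A, B, D = {0, 1, 2, 3, 4}.
Not covered: 5 — 1 specialty.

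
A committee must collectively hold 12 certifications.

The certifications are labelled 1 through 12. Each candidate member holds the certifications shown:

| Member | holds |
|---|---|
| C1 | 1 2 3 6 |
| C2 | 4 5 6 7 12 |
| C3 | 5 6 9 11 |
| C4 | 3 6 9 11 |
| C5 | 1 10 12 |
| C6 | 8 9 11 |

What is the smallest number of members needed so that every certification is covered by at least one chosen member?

4

C1 and C2 and C5 and C6 together: C1 ∪ C2 ∪ C5 ∪ C6 = {1, 2, 3, 4, 5, 6, 7, 8, 9, 10, 11, 12} — every certification is covered.
Only C2 contains 4, so C2 is forced; the remaining 7 certifications need at least 3 more members (each remaining member adds at most 3) — so at least 4 members are needed, and 4 is optimal.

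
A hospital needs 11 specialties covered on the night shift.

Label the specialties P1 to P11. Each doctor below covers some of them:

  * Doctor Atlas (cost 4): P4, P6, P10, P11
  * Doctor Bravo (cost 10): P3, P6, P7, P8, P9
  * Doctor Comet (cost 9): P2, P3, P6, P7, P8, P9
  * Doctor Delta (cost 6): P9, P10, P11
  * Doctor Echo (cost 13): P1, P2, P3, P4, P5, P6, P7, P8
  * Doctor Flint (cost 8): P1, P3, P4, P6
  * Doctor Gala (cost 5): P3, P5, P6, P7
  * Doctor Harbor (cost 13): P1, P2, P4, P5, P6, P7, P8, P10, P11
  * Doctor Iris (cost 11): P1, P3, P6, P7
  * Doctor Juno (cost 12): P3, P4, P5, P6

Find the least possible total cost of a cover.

19

Delta, Echo together cover every specialty (Delta ∪ Echo = {P1, P2, P3, P4, P5, P6, P7, P8, P9, P10, P11}); total cost 6 + 13 = 19.
The greedy pick Atlas, Gala, Comet, Flint costs 26; no covering selection beats 19.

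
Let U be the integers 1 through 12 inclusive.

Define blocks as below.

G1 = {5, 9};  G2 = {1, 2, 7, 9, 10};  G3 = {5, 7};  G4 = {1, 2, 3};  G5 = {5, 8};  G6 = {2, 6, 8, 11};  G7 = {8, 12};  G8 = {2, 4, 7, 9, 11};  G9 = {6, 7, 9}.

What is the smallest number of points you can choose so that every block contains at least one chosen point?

4

H = {2, 5, 7, 12} meets every block (each contains at least one member of H), and |H| = 4.
No choice of 3 points meets every block, so 4 is the minimum.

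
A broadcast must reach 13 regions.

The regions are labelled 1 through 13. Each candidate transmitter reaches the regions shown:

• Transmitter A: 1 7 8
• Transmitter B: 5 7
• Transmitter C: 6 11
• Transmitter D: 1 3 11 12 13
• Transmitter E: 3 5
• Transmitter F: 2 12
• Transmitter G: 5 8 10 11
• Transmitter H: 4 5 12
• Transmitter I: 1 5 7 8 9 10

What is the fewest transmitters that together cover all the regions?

5

Take {C, D, F, H, I}. Their union is {1, 2, 3, 4, 5, 6, 7, 8, 9, 10, 11, 12, 13}, which is all 13 regions.
No 4 of the 9 transmitters cover everything (all 126 combinations miss at least one region), so 5 is optimal.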